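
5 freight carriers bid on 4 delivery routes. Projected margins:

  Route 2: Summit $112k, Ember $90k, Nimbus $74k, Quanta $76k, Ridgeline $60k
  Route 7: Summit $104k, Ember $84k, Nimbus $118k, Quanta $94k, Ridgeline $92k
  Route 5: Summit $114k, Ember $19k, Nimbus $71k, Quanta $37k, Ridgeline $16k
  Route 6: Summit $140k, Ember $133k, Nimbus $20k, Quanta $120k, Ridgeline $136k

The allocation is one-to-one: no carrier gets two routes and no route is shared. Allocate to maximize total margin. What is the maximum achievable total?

Maximum total: $458k

Optimal: Ember→Route 2 ($90k), Nimbus→Route 7 ($118k), Summit→Route 5 ($114k), Ridgeline→Route 6 ($136k) — total 90+118+114+136 = $458k.
Swapping Nimbus↔Ember (Nimbus→Route 2 $74k, Ember→Route 7 $84k) loses 50.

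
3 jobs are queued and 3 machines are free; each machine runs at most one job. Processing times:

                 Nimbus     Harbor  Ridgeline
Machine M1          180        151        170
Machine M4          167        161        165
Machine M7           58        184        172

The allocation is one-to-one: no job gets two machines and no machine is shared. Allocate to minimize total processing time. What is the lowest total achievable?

Min total: 374 min

This is a one-to-one assignment (minimum-cost bipartite matching).
Optimal: Nimbus→Machine M7 (58 min), Harbor→Machine M1 (151 min), Ridgeline→Machine M4 (165 min) — total 58+151+165 = 374 min.
Checked against all permutations: 374 min is optimal.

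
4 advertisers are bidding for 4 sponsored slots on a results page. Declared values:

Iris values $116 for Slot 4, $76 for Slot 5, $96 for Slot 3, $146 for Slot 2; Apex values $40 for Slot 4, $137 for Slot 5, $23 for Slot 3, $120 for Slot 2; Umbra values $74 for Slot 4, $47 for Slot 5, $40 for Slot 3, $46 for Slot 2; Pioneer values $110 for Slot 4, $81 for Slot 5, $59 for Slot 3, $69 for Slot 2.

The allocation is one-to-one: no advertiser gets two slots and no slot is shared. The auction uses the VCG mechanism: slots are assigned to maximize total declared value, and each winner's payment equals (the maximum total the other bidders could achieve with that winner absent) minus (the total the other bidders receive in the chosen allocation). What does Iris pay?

Iris pays $6.

Efficient allocation: Iris→Slot 2 ($146), Apex→Slot 5 ($137), Umbra→Slot 3 ($40), Pioneer→Slot 4 ($110); total welfare W = $433.
Iris receives Slot 2 at value $146, so the others get W − 146 = $287.
Without Iris: best allocation of the remaining 3 bidders over all 4 slots is Apex→Slot 5 ($137), Umbra→Slot 2 ($46), Pioneer→Slot 4 ($110), total $293.
VCG payment = (others' best without Iris) − (others' welfare with Iris) = 293 − 287 = $6.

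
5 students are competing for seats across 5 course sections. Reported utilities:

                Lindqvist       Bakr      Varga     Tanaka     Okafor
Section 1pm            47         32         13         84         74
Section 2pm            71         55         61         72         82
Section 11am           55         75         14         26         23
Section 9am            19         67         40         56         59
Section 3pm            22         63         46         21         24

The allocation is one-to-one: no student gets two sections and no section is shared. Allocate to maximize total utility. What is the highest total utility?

Optimal: Lindqvist→Section 2pm (71 points), Bakr→Section 11am (75 points), Varga→Section 3pm (46 points), Tanaka→Section 1pm (84 points), Okafor→Section 9am (59 points) — total 71+75+46+84+59 = 335 points.

Max total: 335 points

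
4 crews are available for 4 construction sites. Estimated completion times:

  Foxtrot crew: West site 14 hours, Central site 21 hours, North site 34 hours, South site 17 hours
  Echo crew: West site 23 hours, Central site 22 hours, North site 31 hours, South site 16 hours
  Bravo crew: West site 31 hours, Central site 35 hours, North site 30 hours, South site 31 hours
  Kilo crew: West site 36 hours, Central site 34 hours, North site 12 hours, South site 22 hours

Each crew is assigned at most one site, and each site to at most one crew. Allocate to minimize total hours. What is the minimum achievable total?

Optimal: Foxtrot crew→West site (14 hours), Echo crew→South site (16 hours), Bravo crew→Central site (35 hours), Kilo crew→North site (12 hours) — total 14+16+35+12 = 77 hours.
Column-greedy (each site in turn goes to its cheapest remaining crew) gives 79 hours, worse by 2.
Next-best assignment: Foxtrot crew→West site, Echo crew→Central site, Bravo crew→South site, Kilo crew→North site = 79 hours.
Swapping Kilo crew↔Foxtrot crew (Kilo crew→West site 36 hours, Foxtrot crew→North site 34 hours) adds 44.
No other one-to-one assignment undercuts 77 hours.

Min total: 77 hours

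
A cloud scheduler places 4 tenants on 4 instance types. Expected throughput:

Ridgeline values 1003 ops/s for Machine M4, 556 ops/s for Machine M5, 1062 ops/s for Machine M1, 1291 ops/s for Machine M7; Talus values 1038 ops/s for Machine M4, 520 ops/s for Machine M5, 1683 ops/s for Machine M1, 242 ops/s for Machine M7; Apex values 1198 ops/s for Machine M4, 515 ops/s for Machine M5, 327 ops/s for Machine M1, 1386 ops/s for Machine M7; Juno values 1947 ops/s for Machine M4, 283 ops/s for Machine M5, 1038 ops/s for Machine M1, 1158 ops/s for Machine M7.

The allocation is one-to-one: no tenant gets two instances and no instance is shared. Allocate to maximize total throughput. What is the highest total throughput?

Optimal: Ridgeline→Machine M5 (556 ops/s), Talus→Machine M1 (1683 ops/s), Apex→Machine M7 (1386 ops/s), Juno→Machine M4 (1947 ops/s) — total 556+1683+1386+1947 = 5572 ops/s.
Row-greedy (each tenant in turn takes its best remaining instance) gives 4455 ops/s, worse by 1117.
Swapping Ridgeline↔Apex (Ridgeline→Machine M7 1291 ops/s, Apex→Machine M5 515 ops/s) loses 136.

Maximum total: 5572 ops/s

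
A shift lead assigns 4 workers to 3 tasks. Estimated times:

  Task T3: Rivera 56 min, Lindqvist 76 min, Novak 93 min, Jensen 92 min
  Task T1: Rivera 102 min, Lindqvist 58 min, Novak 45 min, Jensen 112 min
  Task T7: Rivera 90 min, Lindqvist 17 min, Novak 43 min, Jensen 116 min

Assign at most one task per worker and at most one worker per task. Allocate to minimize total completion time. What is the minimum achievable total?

This is the linear assignment problem.
Optimal: Rivera→Task T3 (56 min), Novak→Task T1 (45 min), Lindqvist→Task T7 (17 min) — total 56+45+17 = 118 min.
Next-best assignment: Jensen→Task T3, Novak→Task T1, Lindqvist→Task T7 = 154 min.
Swapping Rivera↔Novak (Rivera→Task T1 102 min, Novak→Task T3 93 min) adds 94.

Min total: 118 min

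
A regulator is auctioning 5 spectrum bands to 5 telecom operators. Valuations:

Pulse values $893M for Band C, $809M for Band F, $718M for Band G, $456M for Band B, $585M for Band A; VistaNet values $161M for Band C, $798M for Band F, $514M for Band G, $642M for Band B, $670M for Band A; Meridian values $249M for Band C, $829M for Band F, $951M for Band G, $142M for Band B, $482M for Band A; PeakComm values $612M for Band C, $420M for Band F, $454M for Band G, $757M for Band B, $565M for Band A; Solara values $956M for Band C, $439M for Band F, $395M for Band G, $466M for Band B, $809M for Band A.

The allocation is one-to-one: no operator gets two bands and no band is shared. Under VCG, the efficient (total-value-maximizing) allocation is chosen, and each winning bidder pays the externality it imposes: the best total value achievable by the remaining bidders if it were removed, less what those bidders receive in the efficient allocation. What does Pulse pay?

Efficient allocation: Pulse→Band C ($893M), VistaNet→Band F ($798M), Meridian→Band G ($951M), PeakComm→Band B ($757M), Solara→Band A ($809M); total welfare W = $4208M.
Pulse receives Band C at value $893M, so the others get W − 893 = $3315M.
Without Pulse: best allocation of the remaining 4 bidders over all 5 bands is VistaNet→Band F ($798M), Meridian→Band G ($951M), PeakComm→Band B ($757M), Solara→Band C ($956M), total $3462M.
VCG payment = (others' best without Pulse) − (others' welfare with Pulse) = 3462 − 3315 = $147M.

Pulse pays $147M.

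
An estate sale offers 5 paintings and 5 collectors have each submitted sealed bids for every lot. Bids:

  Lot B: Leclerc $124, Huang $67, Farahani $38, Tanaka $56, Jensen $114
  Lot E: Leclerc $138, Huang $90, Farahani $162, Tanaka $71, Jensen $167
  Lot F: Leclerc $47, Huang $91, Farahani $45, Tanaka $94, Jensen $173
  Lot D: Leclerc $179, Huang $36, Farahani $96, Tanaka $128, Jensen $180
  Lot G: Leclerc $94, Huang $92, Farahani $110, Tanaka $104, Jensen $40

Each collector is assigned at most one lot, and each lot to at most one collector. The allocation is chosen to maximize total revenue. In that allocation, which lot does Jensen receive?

Optimal: Leclerc→Lot D ($179), Huang→Lot B ($67), Farahani→Lot E ($162), Tanaka→Lot G ($104), Jensen→Lot F ($173) — total 179+67+162+104+173 = $685.
Column-greedy (each lot in turn goes to its best remaining collector) gives $573, worse by 112.
Next-best assignment: Leclerc→Lot B, Huang→Lot G, Farahani→Lot E, Tanaka→Lot D, Jensen→Lot F = $679.
Jensen's own top lot is Lot D ($180), but forcing Jensen→Lot D and reassigning the rest optimally gives only $661 — worse by 24.

Jensen receives Lot F.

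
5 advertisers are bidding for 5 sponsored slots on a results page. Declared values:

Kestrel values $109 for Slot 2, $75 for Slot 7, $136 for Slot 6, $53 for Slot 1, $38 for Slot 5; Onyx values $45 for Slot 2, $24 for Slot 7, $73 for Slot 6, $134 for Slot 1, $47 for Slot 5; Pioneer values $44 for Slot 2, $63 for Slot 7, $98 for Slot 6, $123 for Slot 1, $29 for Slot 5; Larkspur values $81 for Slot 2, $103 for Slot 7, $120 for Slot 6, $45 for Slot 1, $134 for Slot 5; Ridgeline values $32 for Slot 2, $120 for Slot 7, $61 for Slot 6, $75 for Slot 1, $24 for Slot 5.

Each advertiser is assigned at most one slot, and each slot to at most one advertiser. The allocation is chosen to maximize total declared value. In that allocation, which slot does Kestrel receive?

Optimal: Kestrel→Slot 2 ($109), Onyx→Slot 1 ($134), Pioneer→Slot 6 ($98), Larkspur→Slot 5 ($134), Ridgeline→Slot 7 ($120) — total 109+134+98+134+120 = $595.
Row-greedy (each advertiser in turn takes its best remaining slot) gives $499, worse by 96.
Next-best assignment: Kestrel→Slot 6, Onyx→Slot 1, Pioneer→Slot 2, Larkspur→Slot 5, Ridgeline→Slot 7 = $568.
Kestrel's own top slot is Slot 6 ($136), but forcing Kestrel→Slot 6 and reassigning the rest optimally gives only $568 — worse by 27.

Kestrel receives Slot 2.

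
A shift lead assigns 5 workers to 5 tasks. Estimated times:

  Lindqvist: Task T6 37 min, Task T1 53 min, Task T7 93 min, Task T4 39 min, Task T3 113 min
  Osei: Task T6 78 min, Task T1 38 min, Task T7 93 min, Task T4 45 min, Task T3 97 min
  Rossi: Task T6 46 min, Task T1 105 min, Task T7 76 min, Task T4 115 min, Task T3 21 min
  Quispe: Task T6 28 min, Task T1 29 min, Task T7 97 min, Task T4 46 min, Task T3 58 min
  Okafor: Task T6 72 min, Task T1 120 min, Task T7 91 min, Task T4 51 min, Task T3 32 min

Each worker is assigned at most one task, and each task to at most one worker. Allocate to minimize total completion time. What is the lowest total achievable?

Min total: 213 min

Optimal: Lindqvist→Task T4 (39 min), Osei→Task T1 (38 min), Rossi→Task T7 (76 min), Quispe→Task T6 (28 min), Okafor→Task T3 (32 min) — total 39+38+76+28+32 = 213 min.
Min-entry greedy (repeatedly take the single cheapest remaining cell) gives 217 min, worse by 4.
Swapping Okafor↔Rossi (Okafor→Task T7 91 min, Rossi→Task T3 21 min) adds 4.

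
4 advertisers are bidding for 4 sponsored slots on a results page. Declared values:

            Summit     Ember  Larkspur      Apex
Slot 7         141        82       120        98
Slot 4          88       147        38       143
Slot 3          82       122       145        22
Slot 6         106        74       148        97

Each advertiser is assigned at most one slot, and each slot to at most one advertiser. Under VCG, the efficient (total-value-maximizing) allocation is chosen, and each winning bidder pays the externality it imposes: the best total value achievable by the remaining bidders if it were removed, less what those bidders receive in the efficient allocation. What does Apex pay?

Efficient allocation: Summit→Slot 7 ($141), Ember→Slot 3 ($122), Larkspur→Slot 6 ($148), Apex→Slot 4 ($143); total welfare W = $554.
Apex receives Slot 4 at value $143, so the others get W − 143 = $411.
Without Apex: best allocation of the remaining 3 bidders over all 4 slots is Summit→Slot 7 ($141), Ember→Slot 4 ($147), Larkspur→Slot 6 ($148), total $436.
VCG payment = (others' best without Apex) − (others' welfare with Apex) = 436 − 411 = $25.

Apex pays $25.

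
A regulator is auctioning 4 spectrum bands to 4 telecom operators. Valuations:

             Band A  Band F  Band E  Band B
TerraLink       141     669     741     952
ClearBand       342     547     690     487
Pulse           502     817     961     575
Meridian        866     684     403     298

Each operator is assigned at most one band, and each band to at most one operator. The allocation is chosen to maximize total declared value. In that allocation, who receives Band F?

ClearBand receives Band F.

Optimal: TerraLink→Band B ($952M), ClearBand→Band F ($547M), Pulse→Band E ($961M), Meridian→Band A ($866M) — total 952+547+961+866 = $3326M.
Column-greedy (each band in turn goes to its best remaining operator) gives $2911M, worse by 415.
ClearBand's own top band is Band E ($690M), but forcing ClearBand→Band E and reassigning the rest optimally gives only $3325M — worse by 1.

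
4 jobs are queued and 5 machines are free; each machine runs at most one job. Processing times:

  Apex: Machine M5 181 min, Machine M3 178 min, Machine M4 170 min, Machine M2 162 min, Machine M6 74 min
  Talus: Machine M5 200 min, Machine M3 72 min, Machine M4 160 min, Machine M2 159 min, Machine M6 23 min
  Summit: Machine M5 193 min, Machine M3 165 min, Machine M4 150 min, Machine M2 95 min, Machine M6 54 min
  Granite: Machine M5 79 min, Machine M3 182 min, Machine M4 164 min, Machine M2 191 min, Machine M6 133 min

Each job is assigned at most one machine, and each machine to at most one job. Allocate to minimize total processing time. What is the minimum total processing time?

Minimum total: 320 min

Optimal: Apex→Machine M6 (74 min), Talus→Machine M3 (72 min), Summit→Machine M2 (95 min), Granite→Machine M5 (79 min) — total 74+72+95+79 = 320 min.
Swapping Apex↔Talus (Apex→Machine M3 178 min, Talus→Machine M6 23 min) adds 55.
No other one-to-one assignment undercuts 320 min.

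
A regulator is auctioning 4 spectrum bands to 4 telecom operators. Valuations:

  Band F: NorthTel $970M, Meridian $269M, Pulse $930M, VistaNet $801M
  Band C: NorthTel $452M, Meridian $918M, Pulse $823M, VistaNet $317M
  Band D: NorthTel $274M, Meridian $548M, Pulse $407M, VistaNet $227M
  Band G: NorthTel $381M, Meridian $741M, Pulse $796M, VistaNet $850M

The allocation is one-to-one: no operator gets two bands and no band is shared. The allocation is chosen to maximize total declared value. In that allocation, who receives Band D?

Optimal: NorthTel→Band F ($970M), Meridian→Band D ($548M), Pulse→Band C ($823M), VistaNet→Band G ($850M) — total 970+548+823+850 = $3191M.
Max-entry greedy (repeatedly take the single best remaining cell) gives $3145M, worse by 46.
Next-best assignment: NorthTel→Band F, Meridian→Band C, Pulse→Band D, VistaNet→Band G = $3145M.
Meridian's own top band is Band C ($918M), but forcing Meridian→Band C and reassigning the rest optimally gives only $3145M — worse by 46.

Meridian receives Band D.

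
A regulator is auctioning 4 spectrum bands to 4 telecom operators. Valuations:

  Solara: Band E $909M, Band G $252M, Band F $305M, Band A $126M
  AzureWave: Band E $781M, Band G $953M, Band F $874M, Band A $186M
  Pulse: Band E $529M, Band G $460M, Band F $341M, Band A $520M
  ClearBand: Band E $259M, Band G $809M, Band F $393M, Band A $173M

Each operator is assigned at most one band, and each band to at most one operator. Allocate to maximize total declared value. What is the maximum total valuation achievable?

Max total: $3112M

Optimal: Solara→Band E ($909M), AzureWave→Band F ($874M), Pulse→Band A ($520M), ClearBand→Band G ($809M) — total 909+874+520+809 = $3112M.
Max-entry greedy (repeatedly take the single best remaining cell) gives $2775M, worse by 337.
Next-best assignment: Solara→Band E, AzureWave→Band G, Pulse→Band A, ClearBand→Band F = $2775M.
Swapping Solara↔ClearBand (Solara→Band G $252M, ClearBand→Band E $259M) loses 1207.
Checked against all permutations: $3112M is optimal.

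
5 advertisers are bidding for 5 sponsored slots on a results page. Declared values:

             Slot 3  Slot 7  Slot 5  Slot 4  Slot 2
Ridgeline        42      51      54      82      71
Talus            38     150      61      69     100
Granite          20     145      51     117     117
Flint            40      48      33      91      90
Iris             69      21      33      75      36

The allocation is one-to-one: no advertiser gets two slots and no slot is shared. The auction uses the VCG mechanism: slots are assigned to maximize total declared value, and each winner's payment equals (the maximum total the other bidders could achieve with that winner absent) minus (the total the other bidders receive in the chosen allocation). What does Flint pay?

Flint pays $28.

Efficient allocation: Ridgeline→Slot 5 ($54), Talus→Slot 7 ($150), Granite→Slot 2 ($117), Flint→Slot 4 ($91), Iris→Slot 3 ($69); total welfare W = $481.
Flint receives Slot 4 at value $91, so the others get W − 91 = $390.
Without Flint: best allocation of the remaining 4 bidders over all 5 slots is Ridgeline→Slot 4 ($82), Talus→Slot 7 ($150), Granite→Slot 2 ($117), Iris→Slot 3 ($69), total $418.
VCG payment = (others' best without Flint) − (others' welfare with Flint) = 418 − 390 = $28.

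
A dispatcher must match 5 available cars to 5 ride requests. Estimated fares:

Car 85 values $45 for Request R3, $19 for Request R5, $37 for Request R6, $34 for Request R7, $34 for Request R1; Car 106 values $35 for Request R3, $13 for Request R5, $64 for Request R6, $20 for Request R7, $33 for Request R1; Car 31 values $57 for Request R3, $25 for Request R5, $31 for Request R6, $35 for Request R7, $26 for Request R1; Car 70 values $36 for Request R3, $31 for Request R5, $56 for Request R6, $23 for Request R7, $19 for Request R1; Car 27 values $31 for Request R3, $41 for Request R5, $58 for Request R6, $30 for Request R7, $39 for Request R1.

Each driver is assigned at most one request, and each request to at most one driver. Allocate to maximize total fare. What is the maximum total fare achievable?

Max total: $225

Optimal: Car 85→Request R7 ($34), Car 106→Request R6 ($64), Car 31→Request R3 ($57), Car 70→Request R5 ($31), Car 27→Request R1 ($39) — total 34+64+57+31+39 = $225.
Max-entry greedy (repeatedly take the single best remaining cell) gives $215, worse by 10.
Next-best assignment: Car 85→Request R7, Car 106→Request R1, Car 31→Request R3, Car 70→Request R6, Car 27→Request R5 = $221.
No other one-to-one assignment exceeds $225.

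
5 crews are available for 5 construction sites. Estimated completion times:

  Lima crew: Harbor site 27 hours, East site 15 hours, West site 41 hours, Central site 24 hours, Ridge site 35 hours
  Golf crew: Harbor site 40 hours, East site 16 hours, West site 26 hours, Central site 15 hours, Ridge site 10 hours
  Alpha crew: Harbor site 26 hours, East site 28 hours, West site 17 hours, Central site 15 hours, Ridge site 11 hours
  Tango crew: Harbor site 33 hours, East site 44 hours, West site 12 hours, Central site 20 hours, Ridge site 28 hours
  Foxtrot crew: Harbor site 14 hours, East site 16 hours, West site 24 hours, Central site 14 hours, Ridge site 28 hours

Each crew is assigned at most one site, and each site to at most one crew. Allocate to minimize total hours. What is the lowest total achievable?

Optimal: Lima crew→East site (15 hours), Golf crew→Ridge site (10 hours), Alpha crew→Central site (15 hours), Tango crew→West site (12 hours), Foxtrot crew→Harbor site (14 hours) — total 15+10+15+12+14 = 66 hours.
Column-greedy (each site in turn goes to its cheapest remaining crew) gives 67 hours, worse by 1.
Next-best assignment: Lima crew→East site, Golf crew→Central site, Alpha crew→Ridge site, Tango crew→West site, Foxtrot crew→Harbor site = 67 hours.
Swapping Golf crew↔Alpha crew (Golf crew→Central site 15 hours, Alpha crew→Ridge site 11 hours) adds 1.

Min total: 66 hours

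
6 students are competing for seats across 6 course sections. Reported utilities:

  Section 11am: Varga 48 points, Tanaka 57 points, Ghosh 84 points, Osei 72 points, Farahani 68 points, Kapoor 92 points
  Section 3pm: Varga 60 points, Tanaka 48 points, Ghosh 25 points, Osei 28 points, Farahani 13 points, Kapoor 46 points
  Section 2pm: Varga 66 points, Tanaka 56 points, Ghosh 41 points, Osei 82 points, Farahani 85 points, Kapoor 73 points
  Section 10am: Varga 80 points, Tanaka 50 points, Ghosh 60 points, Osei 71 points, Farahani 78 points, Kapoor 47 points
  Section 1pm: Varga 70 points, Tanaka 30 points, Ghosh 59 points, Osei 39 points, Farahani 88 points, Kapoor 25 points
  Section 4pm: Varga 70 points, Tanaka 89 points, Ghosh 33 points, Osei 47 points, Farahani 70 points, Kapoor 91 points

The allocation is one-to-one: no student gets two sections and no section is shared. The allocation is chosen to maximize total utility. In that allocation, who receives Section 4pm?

Optimal: Varga→Section 10am (80 points), Tanaka→Section 3pm (48 points), Ghosh→Section 11am (84 points), Osei→Section 2pm (82 points), Farahani→Section 1pm (88 points), Kapoor→Section 4pm (91 points) — total 80+48+84+82+88+91 = 473 points.
Row-greedy (each student in turn takes its best remaining section) gives 469 points, worse by 4.
Next-best assignment: Varga→Section 3pm, Tanaka→Section 4pm, Ghosh→Section 10am, Osei→Section 2pm, Farahani→Section 1pm, Kapoor→Section 11am = 471 points.
Every other assignment is strictly worse.
Kapoor's own top section is Section 11am (92 points), but forcing Kapoor→Section 11am and reassigning the rest optimally gives only 471 points — worse by 2.

Kapoor receives Section 4pm.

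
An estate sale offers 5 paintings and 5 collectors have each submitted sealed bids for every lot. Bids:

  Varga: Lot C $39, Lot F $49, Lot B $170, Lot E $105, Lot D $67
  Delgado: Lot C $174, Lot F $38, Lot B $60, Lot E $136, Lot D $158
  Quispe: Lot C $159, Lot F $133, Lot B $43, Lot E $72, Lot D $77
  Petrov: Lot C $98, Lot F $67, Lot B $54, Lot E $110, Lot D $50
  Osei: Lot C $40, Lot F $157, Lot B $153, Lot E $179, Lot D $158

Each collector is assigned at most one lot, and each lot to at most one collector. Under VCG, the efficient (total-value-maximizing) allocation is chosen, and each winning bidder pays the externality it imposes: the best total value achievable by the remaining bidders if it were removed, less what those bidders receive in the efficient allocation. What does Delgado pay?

Delgado pays $1.

Efficient allocation: Varga→Lot B ($170), Delgado→Lot D ($158), Quispe→Lot C ($159), Petrov→Lot E ($110), Osei→Lot F ($157); total welfare W = $754.
Delgado receives Lot D at value $158, so the others get W − 158 = $596.
Without Delgado: best allocation of the remaining 4 bidders over all 5 lots is Varga→Lot B ($170), Quispe→Lot C ($159), Petrov→Lot E ($110), Osei→Lot D ($158), total $597.
VCG payment = (others' best without Delgado) − (others' welfare with Delgado) = 597 − 596 = $1.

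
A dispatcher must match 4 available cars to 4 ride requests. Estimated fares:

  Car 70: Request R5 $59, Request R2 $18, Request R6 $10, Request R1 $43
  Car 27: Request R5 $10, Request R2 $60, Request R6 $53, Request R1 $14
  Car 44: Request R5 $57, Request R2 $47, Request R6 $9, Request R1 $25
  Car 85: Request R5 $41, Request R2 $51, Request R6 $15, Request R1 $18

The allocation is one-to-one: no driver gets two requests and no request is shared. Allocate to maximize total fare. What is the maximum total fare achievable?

Maximum total: $204

Optimal: Car 70→Request R1 ($43), Car 27→Request R6 ($53), Car 44→Request R5 ($57), Car 85→Request R2 ($51) — total 43+53+57+51 = $204.
Next-best assignment: Car 70→Request R5, Car 27→Request R6, Car 44→Request R1, Car 85→Request R2 = $188.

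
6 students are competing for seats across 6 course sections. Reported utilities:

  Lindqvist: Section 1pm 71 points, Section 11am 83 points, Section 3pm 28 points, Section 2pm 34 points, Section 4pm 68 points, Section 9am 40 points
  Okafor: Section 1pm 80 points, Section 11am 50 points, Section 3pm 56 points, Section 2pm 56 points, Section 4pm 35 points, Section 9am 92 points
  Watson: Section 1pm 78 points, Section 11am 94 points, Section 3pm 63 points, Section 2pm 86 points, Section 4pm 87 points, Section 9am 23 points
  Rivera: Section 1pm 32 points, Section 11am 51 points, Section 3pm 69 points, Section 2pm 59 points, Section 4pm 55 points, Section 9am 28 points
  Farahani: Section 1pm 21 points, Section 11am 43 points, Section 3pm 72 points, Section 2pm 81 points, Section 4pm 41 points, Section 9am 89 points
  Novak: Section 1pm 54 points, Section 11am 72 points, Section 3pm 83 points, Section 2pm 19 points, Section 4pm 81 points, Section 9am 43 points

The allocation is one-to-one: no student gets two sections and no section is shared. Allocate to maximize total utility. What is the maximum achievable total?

Treat this as an assignment problem: match each student to one section.
Optimal: Lindqvist→Section 1pm (71 points), Okafor→Section 9am (92 points), Watson→Section 11am (94 points), Rivera→Section 3pm (69 points), Farahani→Section 2pm (81 points), Novak→Section 4pm (81 points) — total 71+92+94+69+81+81 = 488 points.
Column-greedy (each section in turn goes to its best remaining student) gives 434 points, worse by 54.
Checked against all permutations: 488 points is optimal.

Maximum total: 488 points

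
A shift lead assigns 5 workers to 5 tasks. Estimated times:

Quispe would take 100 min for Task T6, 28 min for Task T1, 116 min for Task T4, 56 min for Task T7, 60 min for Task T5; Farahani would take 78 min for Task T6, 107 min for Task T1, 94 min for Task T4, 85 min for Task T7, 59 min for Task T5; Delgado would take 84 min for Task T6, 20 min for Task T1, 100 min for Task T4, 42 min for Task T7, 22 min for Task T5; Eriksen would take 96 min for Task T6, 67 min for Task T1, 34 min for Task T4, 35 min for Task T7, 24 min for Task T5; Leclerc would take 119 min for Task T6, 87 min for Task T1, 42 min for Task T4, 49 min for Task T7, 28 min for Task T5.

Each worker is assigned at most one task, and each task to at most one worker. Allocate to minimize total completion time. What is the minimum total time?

Minimum total: 205 min

Optimal: Quispe→Task T1 (28 min), Farahani→Task T6 (78 min), Delgado→Task T5 (22 min), Eriksen→Task T7 (35 min), Leclerc→Task T4 (42 min) — total 28+78+22+35+42 = 205 min.
Min-entry greedy (repeatedly take the single cheapest remaining cell) gives 220 min, worse by 15.
Swapping Leclerc↔Eriksen (Leclerc→Task T7 49 min, Eriksen→Task T4 34 min) adds 6.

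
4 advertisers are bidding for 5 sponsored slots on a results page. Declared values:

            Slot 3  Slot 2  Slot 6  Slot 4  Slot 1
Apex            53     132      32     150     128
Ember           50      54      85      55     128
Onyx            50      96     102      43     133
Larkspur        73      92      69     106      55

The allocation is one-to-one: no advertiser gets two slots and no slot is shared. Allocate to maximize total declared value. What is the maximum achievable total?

Maximum total: $472

Optimal: Apex→Slot 4 ($150), Ember→Slot 1 ($128), Onyx→Slot 6 ($102), Larkspur→Slot 2 ($92) — total 150+128+102+92 = $472.
Column-greedy (each slot in turn goes to its best remaining advertiser) gives $362, worse by 110.
Checked against all permutations: $472 is optimal.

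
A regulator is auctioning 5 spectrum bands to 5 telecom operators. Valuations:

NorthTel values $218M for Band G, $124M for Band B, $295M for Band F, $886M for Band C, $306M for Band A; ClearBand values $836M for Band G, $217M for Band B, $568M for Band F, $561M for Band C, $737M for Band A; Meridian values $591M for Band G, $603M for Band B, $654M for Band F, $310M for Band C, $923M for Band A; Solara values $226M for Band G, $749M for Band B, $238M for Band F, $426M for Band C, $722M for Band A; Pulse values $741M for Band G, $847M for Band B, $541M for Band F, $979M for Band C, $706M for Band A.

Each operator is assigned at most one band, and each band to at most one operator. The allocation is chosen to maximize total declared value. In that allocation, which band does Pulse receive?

Pulse receives Band B.

Optimal: NorthTel→Band C ($886M), ClearBand→Band G ($836M), Meridian→Band F ($654M), Solara→Band A ($722M), Pulse→Band B ($847M) — total 886+836+654+722+847 = $3945M.
Max-entry greedy (repeatedly take the single best remaining cell) gives $3782M, worse by 163.
Next-best assignment: NorthTel→Band C, ClearBand→Band G, Meridian→Band A, Solara→Band B, Pulse→Band F = $3935M.
Checked against all permutations: $3945M is optimal.
Pulse's own top band is Band C ($979M), but forcing Pulse→Band C and reassigning the rest optimally gives only $3782M — worse by 163.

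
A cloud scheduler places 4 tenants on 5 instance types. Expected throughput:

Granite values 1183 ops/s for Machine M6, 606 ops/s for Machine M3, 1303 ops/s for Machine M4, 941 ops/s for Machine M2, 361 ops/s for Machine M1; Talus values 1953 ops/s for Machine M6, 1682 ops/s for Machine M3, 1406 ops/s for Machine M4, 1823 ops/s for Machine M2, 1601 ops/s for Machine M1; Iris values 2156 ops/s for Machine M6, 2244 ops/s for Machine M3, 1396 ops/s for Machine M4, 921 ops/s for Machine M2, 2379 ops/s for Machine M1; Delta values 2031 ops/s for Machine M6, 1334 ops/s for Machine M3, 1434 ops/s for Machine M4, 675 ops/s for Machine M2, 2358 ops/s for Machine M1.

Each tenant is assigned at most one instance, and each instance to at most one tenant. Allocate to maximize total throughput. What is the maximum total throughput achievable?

Maximum total: 7858 ops/s

This is a one-to-one assignment (maximum-weight bipartite matching).
Optimal: Granite→Machine M4 (1303 ops/s), Talus→Machine M6 (1953 ops/s), Iris→Machine M3 (2244 ops/s), Delta→Machine M1 (2358 ops/s) — total 1303+1953+2244+2358 = 7858 ops/s.
Row-greedy (each tenant in turn takes its best remaining instance) gives 6969 ops/s, worse by 889.
Swapping Iris↔Delta (Iris→Machine M1 2379 ops/s, Delta→Machine M3 1334 ops/s) loses 889.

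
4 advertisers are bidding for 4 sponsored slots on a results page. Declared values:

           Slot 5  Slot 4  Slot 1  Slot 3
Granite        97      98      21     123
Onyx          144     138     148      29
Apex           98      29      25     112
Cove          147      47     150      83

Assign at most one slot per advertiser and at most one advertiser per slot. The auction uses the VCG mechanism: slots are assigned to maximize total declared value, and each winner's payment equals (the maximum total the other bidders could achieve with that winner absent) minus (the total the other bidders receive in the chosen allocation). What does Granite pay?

Granite pays $21.

Efficient allocation: Granite→Slot 3 ($123), Onyx→Slot 4 ($138), Apex→Slot 5 ($98), Cove→Slot 1 ($150); total welfare W = $509.
Granite receives Slot 3 at value $123, so the others get W − 123 = $386.
Without Granite: best allocation of the remaining 3 bidders over all 4 slots is Onyx→Slot 1 ($148), Apex→Slot 3 ($112), Cove→Slot 5 ($147), total $407.
VCG payment = (others' best without Granite) − (others' welfare with Granite) = 407 − 386 = $21.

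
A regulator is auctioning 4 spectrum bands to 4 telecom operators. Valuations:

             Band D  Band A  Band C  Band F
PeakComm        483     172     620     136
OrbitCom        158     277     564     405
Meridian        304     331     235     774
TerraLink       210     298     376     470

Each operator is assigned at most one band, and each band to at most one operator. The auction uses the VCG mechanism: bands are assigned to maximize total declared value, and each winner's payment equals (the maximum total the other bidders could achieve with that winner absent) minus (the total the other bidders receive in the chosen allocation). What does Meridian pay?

Meridian pays $172M.

Efficient allocation: PeakComm→Band D ($483M), OrbitCom→Band C ($564M), Meridian→Band F ($774M), TerraLink→Band A ($298M); total welfare W = $2119M.
Meridian receives Band F at value $774M, so the others get W − 774 = $1345M.
Without Meridian: best allocation of the remaining 3 bidders over all 4 bands is PeakComm→Band D ($483M), OrbitCom→Band C ($564M), TerraLink→Band F ($470M), total $1517M.
VCG payment = (others' best without Meridian) − (others' welfare with Meridian) = 1517 − 1345 = $172M.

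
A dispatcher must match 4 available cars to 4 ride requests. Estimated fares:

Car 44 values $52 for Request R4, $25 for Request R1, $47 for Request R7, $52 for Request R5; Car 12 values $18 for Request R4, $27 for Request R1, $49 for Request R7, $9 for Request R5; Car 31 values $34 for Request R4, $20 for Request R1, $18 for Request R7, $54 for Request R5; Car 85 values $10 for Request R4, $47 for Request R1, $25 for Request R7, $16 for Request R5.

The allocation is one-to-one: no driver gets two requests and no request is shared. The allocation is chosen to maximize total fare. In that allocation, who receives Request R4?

Optimal: Car 44→Request R4 ($52), Car 12→Request R7 ($49), Car 31→Request R5 ($54), Car 85→Request R1 ($47) — total 52+49+54+47 = $202.
Next-best assignment: Car 44→Request R5, Car 12→Request R7, Car 31→Request R4, Car 85→Request R1 = $182.
Swapping Car 12↔Car 85 (Car 12→Request R1 $27, Car 85→Request R7 $25) loses 44.

Car 44 receives Request R4.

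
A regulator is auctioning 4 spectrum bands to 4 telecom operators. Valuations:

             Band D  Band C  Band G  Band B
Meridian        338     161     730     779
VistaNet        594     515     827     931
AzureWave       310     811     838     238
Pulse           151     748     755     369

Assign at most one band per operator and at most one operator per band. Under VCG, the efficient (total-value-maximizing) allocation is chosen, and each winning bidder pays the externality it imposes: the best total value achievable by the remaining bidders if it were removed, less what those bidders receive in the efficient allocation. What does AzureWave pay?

Efficient allocation: Meridian→Band B ($779M), VistaNet→Band D ($594M), AzureWave→Band G ($838M), Pulse→Band C ($748M); total welfare W = $2959M.
AzureWave receives Band G at value $838M, so the others get W − 838 = $2121M.
Without AzureWave: best allocation of the remaining 3 bidders over all 4 bands is Meridian→Band G ($730M), VistaNet→Band B ($931M), Pulse→Band C ($748M), total $2409M.
VCG payment = (others' best without AzureWave) − (others' welfare with AzureWave) = 2409 − 2121 = $288M.

AzureWave pays $288M.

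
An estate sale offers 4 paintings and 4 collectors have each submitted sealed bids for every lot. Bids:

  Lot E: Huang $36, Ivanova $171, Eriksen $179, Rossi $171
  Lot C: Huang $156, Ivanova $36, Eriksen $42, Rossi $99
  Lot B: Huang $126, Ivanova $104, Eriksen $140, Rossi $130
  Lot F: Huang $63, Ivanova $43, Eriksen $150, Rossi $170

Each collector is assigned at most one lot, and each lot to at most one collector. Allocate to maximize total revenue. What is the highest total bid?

Max total: $637

Optimal: Huang→Lot C ($156), Ivanova→Lot E ($171), Eriksen→Lot B ($140), Rossi→Lot F ($170) — total 156+171+140+170 = $637.
Max-entry greedy (repeatedly take the single best remaining cell) gives $609, worse by 28.
Next-best assignment: Huang→Lot C, Ivanova→Lot B, Eriksen→Lot E, Rossi→Lot F = $609.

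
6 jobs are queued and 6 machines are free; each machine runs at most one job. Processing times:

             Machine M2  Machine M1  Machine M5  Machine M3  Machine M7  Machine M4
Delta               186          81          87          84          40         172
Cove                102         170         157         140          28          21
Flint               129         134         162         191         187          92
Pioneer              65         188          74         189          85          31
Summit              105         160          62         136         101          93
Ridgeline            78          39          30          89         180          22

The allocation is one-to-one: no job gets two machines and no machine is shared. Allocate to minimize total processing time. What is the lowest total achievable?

Optimal: Delta→Machine M3 (84 min), Cove→Machine M7 (28 min), Flint→Machine M4 (92 min), Pioneer→Machine M2 (65 min), Summit→Machine M5 (62 min), Ridgeline→Machine M1 (39 min) — total 84+28+92+65+62+39 = 370 min.

Min total: 370 min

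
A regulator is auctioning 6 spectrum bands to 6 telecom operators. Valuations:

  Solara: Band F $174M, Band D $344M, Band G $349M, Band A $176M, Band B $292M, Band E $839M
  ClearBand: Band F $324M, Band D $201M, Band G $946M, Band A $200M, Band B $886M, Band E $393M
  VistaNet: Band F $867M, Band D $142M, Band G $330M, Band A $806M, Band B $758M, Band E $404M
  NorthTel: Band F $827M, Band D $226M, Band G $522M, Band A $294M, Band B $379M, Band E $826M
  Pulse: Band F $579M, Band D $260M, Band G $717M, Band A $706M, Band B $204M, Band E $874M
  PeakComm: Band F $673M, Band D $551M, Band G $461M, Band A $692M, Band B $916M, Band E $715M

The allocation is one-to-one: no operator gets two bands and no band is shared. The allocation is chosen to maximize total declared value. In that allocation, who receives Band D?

Solara receives Band D.

This is a one-to-one assignment (maximum-weight bipartite matching).
Optimal: Solara→Band D ($344M), ClearBand→Band G ($946M), VistaNet→Band A ($806M), NorthTel→Band F ($827M), Pulse→Band E ($874M), PeakComm→Band B ($916M) — total 344+946+806+827+874+916 = $4713M.
Row-greedy (each operator in turn takes its best remaining band) gives $4288M, worse by 425.
Swapping NorthTel↔Pulse (NorthTel→Band E $826M, Pulse→Band F $579M) loses 296.
Checked against all permutations: $4713M is optimal.
Solara's own top band is Band E ($839M), but forcing Solara→Band E and reassigning the rest optimally gives only $4627M — worse by 86.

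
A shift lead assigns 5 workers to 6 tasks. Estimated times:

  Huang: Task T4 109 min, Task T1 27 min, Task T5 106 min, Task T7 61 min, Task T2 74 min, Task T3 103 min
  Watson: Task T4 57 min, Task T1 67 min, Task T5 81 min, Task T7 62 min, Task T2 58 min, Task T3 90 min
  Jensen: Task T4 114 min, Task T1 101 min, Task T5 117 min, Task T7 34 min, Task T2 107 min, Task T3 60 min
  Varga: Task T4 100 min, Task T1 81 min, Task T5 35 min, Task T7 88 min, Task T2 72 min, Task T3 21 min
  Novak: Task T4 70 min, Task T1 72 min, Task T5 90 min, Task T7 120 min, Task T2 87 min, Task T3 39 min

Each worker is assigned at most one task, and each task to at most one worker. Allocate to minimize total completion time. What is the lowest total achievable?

This is the linear assignment problem.
Optimal: Huang→Task T1 (27 min), Watson→Task T4 (57 min), Jensen→Task T7 (34 min), Varga→Task T5 (35 min), Novak→Task T3 (39 min) — total 27+57+34+35+39 = 192 min.
Row-greedy (each worker in turn takes its cheapest remaining task) gives 226 min, worse by 34.
Swapping Huang↔Novak (Huang→Task T3 103 min, Novak→Task T1 72 min) adds 109.

Minimum total: 192 min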